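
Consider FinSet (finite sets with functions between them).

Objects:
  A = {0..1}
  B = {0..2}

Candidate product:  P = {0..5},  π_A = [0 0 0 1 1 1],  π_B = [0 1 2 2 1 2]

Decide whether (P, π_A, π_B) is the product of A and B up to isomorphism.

Answer: NOT A VALID PRODUCT — duplicate pair at indices 5,3

Derivation:
|A|·|B| = 2·3 = 6;  |P| = 6
Check the pairing map k ↦ (π_A(k), π_B(k)):
  0 : (0,0)
  1 : (0,1)
  2 : (0,2)
  3 : (1,2)
  4 : (1,1)
  5 : (1,2)  ✗ repeats pair of k=3
distinct pairs in image: 5 / 6 needed
  → (1,2) hit at k=3 and k=5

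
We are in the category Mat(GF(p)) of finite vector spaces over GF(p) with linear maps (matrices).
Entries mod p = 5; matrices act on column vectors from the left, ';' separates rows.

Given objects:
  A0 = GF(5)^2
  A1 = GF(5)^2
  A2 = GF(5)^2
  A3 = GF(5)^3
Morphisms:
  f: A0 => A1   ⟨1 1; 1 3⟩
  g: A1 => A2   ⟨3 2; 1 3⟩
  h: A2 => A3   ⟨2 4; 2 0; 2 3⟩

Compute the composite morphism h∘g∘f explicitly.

  e0=(1,0) f=>(1,1) g=>(0,4) h=>(1,0,2)
  e1=(0,1) f=>(1,3) g=>(4,0) h=>(3,3,3)
⟦path⟧: ⟨1 3; 0 3; 2 3⟩

Answer: ⟨1 3; 0 3; 2 3⟩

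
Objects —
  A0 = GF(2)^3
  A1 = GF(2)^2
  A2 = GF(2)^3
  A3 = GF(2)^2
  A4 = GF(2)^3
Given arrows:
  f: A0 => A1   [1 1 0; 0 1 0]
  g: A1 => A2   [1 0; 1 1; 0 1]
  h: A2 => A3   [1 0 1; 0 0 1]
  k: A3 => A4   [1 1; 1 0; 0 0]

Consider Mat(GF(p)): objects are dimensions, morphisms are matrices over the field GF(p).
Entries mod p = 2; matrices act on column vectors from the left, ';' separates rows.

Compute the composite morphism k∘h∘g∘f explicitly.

  e0=[1,0,0] f=>[1,0] g=>[1,1,0] h=>[1,0] k=>[1,1,0]
  e1=[0,1,0] f=>[1,1] g=>[1,0,1] h=>[0,1] k=>[1,0,0]
  e2=[0,0,1] f=>[0,0] g=>[0,0,0] h=>[0,0] k=>[0,0,0]
⟦path⟧: [1 1 0; 1 0 0; 0 0 0]

Answer: [1 1 0; 1 0 0; 0 0 0]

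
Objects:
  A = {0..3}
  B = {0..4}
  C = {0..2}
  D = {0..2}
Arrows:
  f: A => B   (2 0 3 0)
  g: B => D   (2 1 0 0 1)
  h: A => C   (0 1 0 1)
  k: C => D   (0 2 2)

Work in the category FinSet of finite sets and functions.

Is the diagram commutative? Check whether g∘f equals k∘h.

1) trace f;g:
  0 f=>2 g=>0
  1 f=>0 g=>2
  2 f=>3 g=>0
  3 f=>0 g=>2
  ⟦path⟧₁ = (0 2 0 2)
2) trace h;k:
  0 h=>0 k=>0
  1 h=>1 k=>2
  2 h=>0 k=>0
  3 h=>1 k=>2
  ⟦path⟧₂ = (0 2 0 2)
Equal? YES — commutes

Answer: COMMUTES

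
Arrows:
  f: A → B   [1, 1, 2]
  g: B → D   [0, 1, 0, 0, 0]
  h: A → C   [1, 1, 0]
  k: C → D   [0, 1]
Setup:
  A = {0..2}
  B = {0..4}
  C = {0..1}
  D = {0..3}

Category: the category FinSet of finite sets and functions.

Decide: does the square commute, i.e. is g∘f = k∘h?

Answer: COMMUTES

Work:
1) trace f;g:
  0 f→1 g→1
  1 f→1 g→1
  2 f→2 g→0
  result₁ = [1, 1, 0]
2) trace h;k:
  0 h→1 k→1
  1 h→1 k→1
  2 h→0 k→0
  result₂ = [1, 1, 0]
Equal? YES — commutes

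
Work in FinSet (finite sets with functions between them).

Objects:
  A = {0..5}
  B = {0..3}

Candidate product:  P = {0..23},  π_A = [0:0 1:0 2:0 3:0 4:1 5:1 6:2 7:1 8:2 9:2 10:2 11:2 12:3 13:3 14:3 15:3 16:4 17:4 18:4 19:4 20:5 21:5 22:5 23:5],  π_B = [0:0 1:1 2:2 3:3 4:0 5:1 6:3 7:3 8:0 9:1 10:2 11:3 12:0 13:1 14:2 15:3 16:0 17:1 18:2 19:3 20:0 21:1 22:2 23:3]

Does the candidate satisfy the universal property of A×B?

|A|·|B| = 6·4 = 24;  |P| = 24
Check the pairing map k ↦ (π_A(k), π_B(k)):
  0 : (0,0)
  1 : (0,1)
  2 : (0,2)
  3 : (0,3)
  4 : (1,0)
  5 : (1,1)
  6 : (2,3)
  7 : (1,3)
  8 : (2,0)
  9 : (2,1)
  10 : (2,2)
  11 : (2,3)  ✗ repeats pair of k=6
  12 : (3,0)
  13 : (3,1)
  14 : (3,2)
  15 : (3,3)
  16 : (4,0)
  17 : (4,1)
  18 : (4,2)
  19 : (4,3)
  20 : (5,0)
  21 : (5,1)
  22 : (5,2)
  23 : (5,3)
distinct pairs in image: 23 / 24 needed
  → (2,3) hit at k=6 and k=11

Answer: NOT A VALID PRODUCT — duplicate pair at indices 11,6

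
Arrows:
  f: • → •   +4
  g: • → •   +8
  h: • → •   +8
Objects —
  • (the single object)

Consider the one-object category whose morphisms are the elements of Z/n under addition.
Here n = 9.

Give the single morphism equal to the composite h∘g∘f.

Answer: +2

Derivation:
  0 +4≡4 +8≡3 +8≡2  (mod 9)
result: +2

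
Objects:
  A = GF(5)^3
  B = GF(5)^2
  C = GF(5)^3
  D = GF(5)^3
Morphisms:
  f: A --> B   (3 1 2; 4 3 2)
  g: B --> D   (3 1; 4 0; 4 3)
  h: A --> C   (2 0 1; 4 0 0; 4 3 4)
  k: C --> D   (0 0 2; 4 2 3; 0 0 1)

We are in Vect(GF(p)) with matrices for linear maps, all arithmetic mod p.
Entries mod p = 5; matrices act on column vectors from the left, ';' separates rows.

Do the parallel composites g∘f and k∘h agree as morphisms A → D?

Answer: DOES NOT COMMUTE

Trace:
Path 1 = f;g:
  e0=(1,0,0) f-->(3,4) g-->(3,2,4)
  e1=(0,1,0) f-->(1,3) g-->(1,4,3)
  e2=(0,0,1) f-->(2,2) g-->(3,3,4)
  composite₁ = (3 1 3; 2 4 3; 4 3 4)
Path 2 = h;k:
  e0=(1,0,0) h-->(2,4,4) k-->(3,3,4)
  e1=(0,1,0) h-->(0,0,3) k-->(1,4,3)
  e2=(0,0,1) h-->(1,0,4) k-->(3,1,4)
  composite₂ = (3 1 3; 3 4 1; 4 3 4)
Equal? differ; not commutative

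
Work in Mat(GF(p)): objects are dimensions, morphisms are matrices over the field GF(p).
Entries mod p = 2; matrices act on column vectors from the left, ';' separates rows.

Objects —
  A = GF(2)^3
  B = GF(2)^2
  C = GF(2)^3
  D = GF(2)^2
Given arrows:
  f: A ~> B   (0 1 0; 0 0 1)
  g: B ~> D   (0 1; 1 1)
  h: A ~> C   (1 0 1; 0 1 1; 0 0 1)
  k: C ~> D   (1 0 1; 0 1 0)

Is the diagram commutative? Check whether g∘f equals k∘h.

Path 1 = f;g:
  e0=[1,0,0] f~>[0,0] g~>[0,0]
  e1=[0,1,0] f~>[1,0] g~>[0,1]
  e2=[0,0,1] f~>[0,1] g~>[1,1]
  composite₁ = (0 0 1; 0 1 1)
Path 2 = h;k:
  e0=[1,0,0] h~>[1,0,0] k~>[1,0]
  e1=[0,1,0] h~>[0,1,0] k~>[0,1]
  e2=[0,0,1] h~>[1,1,1] k~>[0,1]
  composite₂ = (1 0 0; 0 1 1)
Equal? distinct morphisms ✗

Answer: DOES NOT COMMUTE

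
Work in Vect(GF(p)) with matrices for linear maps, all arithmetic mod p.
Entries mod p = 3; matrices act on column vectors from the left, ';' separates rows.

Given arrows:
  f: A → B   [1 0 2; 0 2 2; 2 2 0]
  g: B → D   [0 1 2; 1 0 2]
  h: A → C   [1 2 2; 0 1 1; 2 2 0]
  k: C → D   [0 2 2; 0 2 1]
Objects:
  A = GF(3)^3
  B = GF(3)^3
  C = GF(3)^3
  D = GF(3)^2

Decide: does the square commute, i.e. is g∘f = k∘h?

1) trace f;g:
  e0=(1,0,0) f→(1,0,2) g→(1,2)
  e1=(0,1,0) f→(0,2,2) g→(0,1)
  e2=(0,0,1) f→(2,2,0) g→(2,2)
  result₁ = [1 0 2; 2 1 2]
2) trace h;k:
  e0=(1,0,0) h→(1,0,2) k→(1,2)
  e1=(0,1,0) h→(2,1,2) k→(0,1)
  e2=(0,0,1) h→(2,1,0) k→(2,2)
  result₂ = [1 0 2; 2 1 2]
Equal? same morphism ✓

Answer: COMMUTES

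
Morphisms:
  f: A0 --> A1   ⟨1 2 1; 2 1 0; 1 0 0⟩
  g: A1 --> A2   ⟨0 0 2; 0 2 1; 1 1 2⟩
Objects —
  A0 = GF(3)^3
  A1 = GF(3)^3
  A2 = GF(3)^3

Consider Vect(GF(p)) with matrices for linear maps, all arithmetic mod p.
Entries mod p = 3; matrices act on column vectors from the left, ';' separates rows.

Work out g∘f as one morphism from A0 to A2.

  e0=⟨1,0,0⟩ f-->⟨1,2,1⟩ g-->⟨2,2,2⟩
  e1=⟨0,1,0⟩ f-->⟨2,1,0⟩ g-->⟨0,2,0⟩
  e2=⟨0,0,1⟩ f-->⟨1,0,0⟩ g-->⟨0,0,1⟩
result: ⟨2 0 0; 2 2 0; 2 0 1⟩

Answer: ⟨2 0 0; 2 2 0; 2 0 1⟩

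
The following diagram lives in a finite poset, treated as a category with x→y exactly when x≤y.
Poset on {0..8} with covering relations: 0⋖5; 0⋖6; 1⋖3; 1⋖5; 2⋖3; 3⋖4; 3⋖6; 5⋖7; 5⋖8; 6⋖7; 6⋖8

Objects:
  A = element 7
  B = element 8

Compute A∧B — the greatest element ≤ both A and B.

Lower bounds of A=7 and B=8: {0,1,2,3,5,6}
  maximal lower bounds 5 and 6 are incomparable: neither 5⊑6 nor 6⊑5
→ no greatest lower bound exists

Answer: NO MEET EXISTS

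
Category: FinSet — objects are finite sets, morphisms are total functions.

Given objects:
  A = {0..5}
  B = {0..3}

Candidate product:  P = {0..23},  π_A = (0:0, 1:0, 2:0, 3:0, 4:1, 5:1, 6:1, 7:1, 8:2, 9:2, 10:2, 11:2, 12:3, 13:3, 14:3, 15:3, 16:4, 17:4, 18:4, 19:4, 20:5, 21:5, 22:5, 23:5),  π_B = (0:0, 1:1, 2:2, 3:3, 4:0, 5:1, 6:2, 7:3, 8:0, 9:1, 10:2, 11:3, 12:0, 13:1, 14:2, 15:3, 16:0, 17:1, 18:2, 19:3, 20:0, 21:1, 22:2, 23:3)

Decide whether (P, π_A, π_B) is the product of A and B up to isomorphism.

|A|·|B| = 6·4 = 24;  |P| = 24
Check the pairing map k ↦ (π_A(k), π_B(k)):
  0 : (0,0)
  1 : (0,1)
  2 : (0,2)
  3 : (0,3)
  4 : (1,0)
  5 : (1,1)
  6 : (1,2)
  7 : (1,3)
  8 : (2,0)
  9 : (2,1)
  10 : (2,2)
  11 : (2,3)
  12 : (3,0)
  13 : (3,1)
  14 : (3,2)
  15 : (3,3)
  16 : (4,0)
  17 : (4,1)
  18 : (4,2)
  19 : (4,3)
  20 : (5,0)
  21 : (5,1)
  22 : (5,2)
  23 : (5,3)
distinct pairs in image: 24 / 24 needed
  → bijection onto A×B; projections well-typed.

Answer: VALID PRODUCT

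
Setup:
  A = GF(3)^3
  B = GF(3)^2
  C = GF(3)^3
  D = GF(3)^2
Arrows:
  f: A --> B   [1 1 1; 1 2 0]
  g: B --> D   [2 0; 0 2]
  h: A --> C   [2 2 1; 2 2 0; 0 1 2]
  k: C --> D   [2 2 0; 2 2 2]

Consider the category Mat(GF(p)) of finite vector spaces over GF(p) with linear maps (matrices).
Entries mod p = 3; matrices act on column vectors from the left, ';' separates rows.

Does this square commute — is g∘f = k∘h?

1) trace f;g:
  e0=(1,0,0) f-->(1,1) g-->(2,2)
  e1=(0,1,0) f-->(1,2) g-->(2,1)
  e2=(0,0,1) f-->(1,0) g-->(2,0)
  composite₁ = [2 2 2; 2 1 0]
2) trace h;k:
  e0=(1,0,0) h-->(2,2,0) k-->(2,2)
  e1=(0,1,0) h-->(2,2,1) k-->(2,1)
  e2=(0,0,1) h-->(1,0,2) k-->(2,0)
  composite₂ = [2 2 2; 2 1 0]
Equal? equal; square commutes

Answer: COMMUTES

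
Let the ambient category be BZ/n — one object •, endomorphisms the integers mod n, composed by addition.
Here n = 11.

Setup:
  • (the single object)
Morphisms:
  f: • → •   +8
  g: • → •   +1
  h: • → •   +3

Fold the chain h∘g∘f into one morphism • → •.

  0 +8≡8 +1≡9 +3≡1  (mod 11)
composite: +1

Answer: +1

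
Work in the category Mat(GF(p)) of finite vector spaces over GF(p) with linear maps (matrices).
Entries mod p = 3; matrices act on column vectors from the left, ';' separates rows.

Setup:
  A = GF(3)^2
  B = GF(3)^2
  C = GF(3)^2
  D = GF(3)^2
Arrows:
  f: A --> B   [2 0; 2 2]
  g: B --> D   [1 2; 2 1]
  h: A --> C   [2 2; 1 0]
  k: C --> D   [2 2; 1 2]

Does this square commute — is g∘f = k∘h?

Answer: DOES NOT COMMUTE

Trace:
1) trace f;g:
  e0=[1,0] f-->[2,2] g-->[0,0]
  e1=[0,1] f-->[0,2] g-->[1,2]
  result₁ = [0 1; 0 2]
2) trace h;k:
  e0=[1,0] h-->[2,1] k-->[0,1]
  e1=[0,1] h-->[2,0] k-->[1,2]
  result₂ = [0 1; 1 2]
Equal? NO — does not commute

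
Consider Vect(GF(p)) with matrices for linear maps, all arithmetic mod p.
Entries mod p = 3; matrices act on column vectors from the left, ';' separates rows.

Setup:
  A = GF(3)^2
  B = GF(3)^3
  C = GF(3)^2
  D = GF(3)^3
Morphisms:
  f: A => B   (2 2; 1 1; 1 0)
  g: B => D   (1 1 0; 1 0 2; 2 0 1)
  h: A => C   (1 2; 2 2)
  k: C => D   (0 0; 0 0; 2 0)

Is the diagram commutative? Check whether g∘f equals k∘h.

Answer: DOES NOT COMMUTE

Derivation:
1) trace f;g:
  e0=(1,0) f=>(2,1,1) g=>(0,1,2)
  e1=(0,1) f=>(2,1,0) g=>(0,2,1)
  result₁ = (0 0; 1 2; 2 1)
2) trace h;k:
  e0=(1,0) h=>(1,2) k=>(0,0,2)
  e1=(0,1) h=>(2,2) k=>(0,0,1)
  result₂ = (0 0; 0 0; 2 1)
Equal? NO — does not commute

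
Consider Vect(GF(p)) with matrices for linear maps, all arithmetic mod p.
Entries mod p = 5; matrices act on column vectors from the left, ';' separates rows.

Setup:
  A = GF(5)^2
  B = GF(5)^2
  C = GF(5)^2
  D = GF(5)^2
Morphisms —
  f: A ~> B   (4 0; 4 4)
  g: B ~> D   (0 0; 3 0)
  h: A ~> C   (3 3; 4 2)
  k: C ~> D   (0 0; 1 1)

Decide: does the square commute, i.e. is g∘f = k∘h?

Answer: COMMUTES

Derivation:
Along f;g (path 1):
  e0=⟨1,0⟩ f~>⟨4,4⟩ g~>⟨0,2⟩
  e1=⟨0,1⟩ f~>⟨0,4⟩ g~>⟨0,0⟩
  result₁ = (0 0; 2 0)
Along h;k (path 2):
  e0=⟨1,0⟩ h~>⟨3,4⟩ k~>⟨0,2⟩
  e1=⟨0,1⟩ h~>⟨3,2⟩ k~>⟨0,0⟩
  result₂ = (0 0; 2 0)
Equal? equal; square commutes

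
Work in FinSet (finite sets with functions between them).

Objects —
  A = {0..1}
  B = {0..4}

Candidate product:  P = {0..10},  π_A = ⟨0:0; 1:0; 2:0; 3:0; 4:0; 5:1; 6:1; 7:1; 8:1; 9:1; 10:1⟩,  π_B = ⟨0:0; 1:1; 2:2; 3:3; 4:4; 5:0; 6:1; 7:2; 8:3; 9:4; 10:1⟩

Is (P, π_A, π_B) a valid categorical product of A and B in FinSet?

Answer: NOT A VALID PRODUCT — |P|=11 ≠ |A|·|B|=10

Trace:
|A|·|B| = 2·5 = 10;  |P| = 11
  → cardinalities differ; no bijection possible.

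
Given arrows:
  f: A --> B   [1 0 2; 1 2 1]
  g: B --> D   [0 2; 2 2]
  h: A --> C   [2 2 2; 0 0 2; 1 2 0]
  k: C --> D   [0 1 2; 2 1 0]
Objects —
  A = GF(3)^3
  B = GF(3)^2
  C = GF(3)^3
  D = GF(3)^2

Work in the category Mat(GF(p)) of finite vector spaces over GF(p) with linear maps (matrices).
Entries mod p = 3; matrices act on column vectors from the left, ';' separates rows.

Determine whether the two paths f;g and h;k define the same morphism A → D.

Path 1 = f;g:
  e0=⟨1,0,0⟩ f-->⟨1,1⟩ g-->⟨2,1⟩
  e1=⟨0,1,0⟩ f-->⟨0,2⟩ g-->⟨1,1⟩
  e2=⟨0,0,1⟩ f-->⟨2,1⟩ g-->⟨2,0⟩
  ⟦path⟧₁ = [2 1 2; 1 1 0]
Path 2 = h;k:
  e0=⟨1,0,0⟩ h-->⟨2,0,1⟩ k-->⟨2,1⟩
  e1=⟨0,1,0⟩ h-->⟨2,0,2⟩ k-->⟨1,1⟩
  e2=⟨0,0,1⟩ h-->⟨2,2,0⟩ k-->⟨2,0⟩
  ⟦path⟧₂ = [2 1 2; 1 1 0]
Equal? YES — commutes

Answer: COMMUTES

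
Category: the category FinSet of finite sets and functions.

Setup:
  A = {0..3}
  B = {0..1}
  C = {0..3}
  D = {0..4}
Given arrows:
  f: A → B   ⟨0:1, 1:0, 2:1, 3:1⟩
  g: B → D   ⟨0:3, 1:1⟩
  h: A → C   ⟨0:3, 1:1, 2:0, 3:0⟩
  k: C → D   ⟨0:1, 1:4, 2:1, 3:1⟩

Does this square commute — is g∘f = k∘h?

1) trace f;g:
  0 f→1 g→1
  1 f→0 g→3
  2 f→1 g→1
  3 f→1 g→1
  result₁ = ⟨0:1, 1:3, 2:1, 3:1⟩
2) trace h;k:
  0 h→3 k→1
  1 h→1 k→4
  2 h→0 k→1
  3 h→0 k→1
  result₂ = ⟨0:1, 1:4, 2:1, 3:1⟩
Equal? NO — does not commute

Answer: DOES NOT COMMUTE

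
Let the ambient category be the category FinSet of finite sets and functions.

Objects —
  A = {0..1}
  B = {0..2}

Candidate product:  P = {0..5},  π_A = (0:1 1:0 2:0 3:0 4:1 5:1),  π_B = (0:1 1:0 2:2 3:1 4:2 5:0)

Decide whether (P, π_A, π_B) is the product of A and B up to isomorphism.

Answer: VALID PRODUCT

Trace:
|A|·|B| = 2·3 = 6;  |P| = 6
Check the pairing map k ↦ (π_A(k), π_B(k)):
  0 : (1,1)
  1 : (0,0)
  2 : (0,2)
  3 : (0,1)
  4 : (1,2)
  5 : (1,0)
distinct pairs in image: 6 / 6 needed
  → bijection onto A×B; projections well-typed.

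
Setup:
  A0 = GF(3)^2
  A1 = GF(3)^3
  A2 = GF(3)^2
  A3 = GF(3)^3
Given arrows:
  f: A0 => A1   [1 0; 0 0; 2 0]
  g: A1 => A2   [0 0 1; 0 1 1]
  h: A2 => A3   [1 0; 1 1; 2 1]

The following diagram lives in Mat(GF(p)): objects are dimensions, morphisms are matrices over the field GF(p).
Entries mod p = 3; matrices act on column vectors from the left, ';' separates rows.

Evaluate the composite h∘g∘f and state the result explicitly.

Answer: [2 0; 1 0; 0 0]

Derivation:
  e0=⟨1,0⟩ f=>⟨1,0,2⟩ g=>⟨2,2⟩ h=>⟨2,1,0⟩
  e1=⟨0,1⟩ f=>⟨0,0,0⟩ g=>⟨0,0⟩ h=>⟨0,0,0⟩
result: [2 0; 1 0; 0 0]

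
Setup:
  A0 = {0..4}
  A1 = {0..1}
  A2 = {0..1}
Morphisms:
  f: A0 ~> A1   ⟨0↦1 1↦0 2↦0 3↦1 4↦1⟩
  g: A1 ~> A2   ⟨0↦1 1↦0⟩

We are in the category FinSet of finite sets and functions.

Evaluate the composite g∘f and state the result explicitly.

  0 f~>1 g~>0
  1 f~>0 g~>1
  2 f~>0 g~>1
  3 f~>1 g~>0
  4 f~>1 g~>0
composite: ⟨0↦0 1↦1 2↦1 3↦0 4↦0⟩

Answer: ⟨0↦0 1↦1 2↦1 3↦0 4↦0⟩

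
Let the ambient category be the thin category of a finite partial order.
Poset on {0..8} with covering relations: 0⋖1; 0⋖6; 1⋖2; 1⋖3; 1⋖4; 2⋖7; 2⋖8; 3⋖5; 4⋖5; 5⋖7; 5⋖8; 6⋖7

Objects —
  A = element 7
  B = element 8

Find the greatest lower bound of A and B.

Answer: NO MEET EXISTS

Work:
Common predecessors of 7,8: {0,1,2,3,4,5}
  maximal lower bounds 2 and 5 are incomparable: neither 2<=5 nor 5<=2
→ no greatest lower bound exists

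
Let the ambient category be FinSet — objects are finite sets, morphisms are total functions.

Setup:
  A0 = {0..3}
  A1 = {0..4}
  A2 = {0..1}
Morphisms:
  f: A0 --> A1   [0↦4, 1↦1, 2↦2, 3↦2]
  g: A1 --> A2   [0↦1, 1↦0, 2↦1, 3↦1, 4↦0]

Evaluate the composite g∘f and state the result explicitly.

Answer: [0↦0, 1↦0, 2↦1, 3↦1]

Derivation:
  0 f-->4 g-->0
  1 f-->1 g-->0
  2 f-->2 g-->1
  3 f-->2 g-->1
result: [0↦0, 1↦0, 2↦1, 3↦1]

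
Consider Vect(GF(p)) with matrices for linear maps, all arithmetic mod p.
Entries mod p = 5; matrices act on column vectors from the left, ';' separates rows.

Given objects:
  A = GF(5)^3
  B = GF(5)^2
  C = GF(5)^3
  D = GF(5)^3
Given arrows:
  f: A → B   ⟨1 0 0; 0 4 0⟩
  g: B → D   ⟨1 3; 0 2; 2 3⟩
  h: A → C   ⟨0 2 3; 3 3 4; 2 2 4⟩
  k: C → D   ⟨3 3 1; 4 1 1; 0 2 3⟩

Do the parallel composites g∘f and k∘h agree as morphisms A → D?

1) trace f;g:
  e0=⟨1,0,0⟩ f→⟨1,0⟩ g→⟨1,0,2⟩
  e1=⟨0,1,0⟩ f→⟨0,4⟩ g→⟨2,3,2⟩
  e2=⟨0,0,1⟩ f→⟨0,0⟩ g→⟨0,0,0⟩
  composite₁ = ⟨1 2 0; 0 3 0; 2 2 0⟩
2) trace h;k:
  e0=⟨1,0,0⟩ h→⟨0,3,2⟩ k→⟨1,0,2⟩
  e1=⟨0,1,0⟩ h→⟨2,3,2⟩ k→⟨2,3,2⟩
  e2=⟨0,0,1⟩ h→⟨3,4,4⟩ k→⟨0,0,0⟩
  composite₂ = ⟨1 2 0; 0 3 0; 2 2 0⟩
Equal? same morphism ✓

Answer: COMMUTES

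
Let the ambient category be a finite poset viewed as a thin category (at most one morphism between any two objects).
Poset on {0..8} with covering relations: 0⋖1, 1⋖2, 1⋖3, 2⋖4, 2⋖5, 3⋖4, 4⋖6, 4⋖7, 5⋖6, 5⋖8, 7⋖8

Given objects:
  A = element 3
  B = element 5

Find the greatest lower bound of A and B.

Common predecessors of 3,5: {0,1}
  0 ≤ 1
  1 ≤ 1
glb = 1

Answer: A∧B = 1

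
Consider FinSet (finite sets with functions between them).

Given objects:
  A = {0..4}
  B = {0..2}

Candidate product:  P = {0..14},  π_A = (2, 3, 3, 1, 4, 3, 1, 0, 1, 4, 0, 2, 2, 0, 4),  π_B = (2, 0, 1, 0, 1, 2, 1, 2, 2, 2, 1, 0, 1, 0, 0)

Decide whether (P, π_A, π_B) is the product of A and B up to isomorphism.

|A|·|B| = 5·3 = 15;  |P| = 15
Check the pairing map k ↦ (π_A(k), π_B(k)):
  0 ↦ (2,2)
  1 ↦ (3,0)
  2 ↦ (3,1)
  3 ↦ (1,0)
  4 ↦ (4,1)
  5 ↦ (3,2)
  6 ↦ (1,1)
  7 ↦ (0,2)
  8 ↦ (1,2)
  9 ↦ (4,2)
  10 ↦ (0,1)
  11 ↦ (2,0)
  12 ↦ (2,1)
  13 ↦ (0,0)
  14 ↦ (4,0)
distinct pairs in image: 15 / 15 needed
  → bijection onto A×B; projections well-typed.

Answer: VALID PRODUCT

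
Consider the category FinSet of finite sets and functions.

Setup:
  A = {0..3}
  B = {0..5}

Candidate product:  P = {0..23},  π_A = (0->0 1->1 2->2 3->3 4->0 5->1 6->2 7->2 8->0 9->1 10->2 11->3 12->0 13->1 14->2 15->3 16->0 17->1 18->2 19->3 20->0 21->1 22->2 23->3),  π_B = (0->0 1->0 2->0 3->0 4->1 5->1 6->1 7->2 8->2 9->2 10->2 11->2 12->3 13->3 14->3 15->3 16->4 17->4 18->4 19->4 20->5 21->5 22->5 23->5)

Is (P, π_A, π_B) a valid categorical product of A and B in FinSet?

Answer: NOT A VALID PRODUCT — duplicate pair at indices 10,7

Trace:
|A|·|B| = 4·6 = 24;  |P| = 24
Check the pairing map k ↦ (π_A(k), π_B(k)):
  0 -> (0,0)
  1 -> (1,0)
  2 -> (2,0)
  3 -> (3,0)
  4 -> (0,1)
  5 -> (1,1)
  6 -> (2,1)
  7 -> (2,2)
  8 -> (0,2)
  9 -> (1,2)
  10 -> (2,2)  ✗ repeats pair of k=7
  11 -> (3,2)
  12 -> (0,3)
  13 -> (1,3)
  14 -> (2,3)
  15 -> (3,3)
  16 -> (0,4)
  17 -> (1,4)
  18 -> (2,4)
  19 -> (3,4)
  20 -> (0,5)
  21 -> (1,5)
  22 -> (2,5)
  23 -> (3,5)
distinct pairs in image: 23 / 24 needed
  → (2,2) hit at k=7 and k=10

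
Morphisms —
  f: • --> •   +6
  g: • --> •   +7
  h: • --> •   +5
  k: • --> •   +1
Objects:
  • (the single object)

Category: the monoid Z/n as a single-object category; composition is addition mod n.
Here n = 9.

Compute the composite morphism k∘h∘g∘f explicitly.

Answer: +1

Derivation:
  0 +6≡6 +7≡4 +5≡0 +1≡1  (mod 9)
⟦path⟧: +1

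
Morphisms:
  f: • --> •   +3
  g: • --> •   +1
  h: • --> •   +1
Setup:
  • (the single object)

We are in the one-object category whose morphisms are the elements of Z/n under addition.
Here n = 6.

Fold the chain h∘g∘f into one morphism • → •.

Answer: +5

Trace:
  0 +3≡3 +1≡4 +1≡5  (mod 6)
composite: +5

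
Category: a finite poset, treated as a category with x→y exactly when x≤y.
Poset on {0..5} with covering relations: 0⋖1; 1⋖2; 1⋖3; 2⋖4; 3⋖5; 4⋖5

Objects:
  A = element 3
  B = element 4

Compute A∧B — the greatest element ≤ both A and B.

Answer: A∧B = 1

Work:
{x : x≤A ∧ x≤B} = {0,1}  (A=3, B=4)
  0 ≤ 1
  1 ≤ 1
glb = 1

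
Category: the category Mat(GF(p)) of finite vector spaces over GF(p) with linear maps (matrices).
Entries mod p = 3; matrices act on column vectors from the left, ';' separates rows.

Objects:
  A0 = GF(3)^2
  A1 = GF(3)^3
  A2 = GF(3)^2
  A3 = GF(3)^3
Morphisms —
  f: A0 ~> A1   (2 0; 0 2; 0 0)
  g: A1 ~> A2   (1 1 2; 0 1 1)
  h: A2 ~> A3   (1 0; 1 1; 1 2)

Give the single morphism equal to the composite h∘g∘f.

Answer: (2 2; 2 1; 2 0)

Work:
  e0=[1,0] f~>[2,0,0] g~>[2,0] h~>[2,2,2]
  e1=[0,1] f~>[0,2,0] g~>[2,2] h~>[2,1,0]
composite: (2 2; 2 1; 2 0)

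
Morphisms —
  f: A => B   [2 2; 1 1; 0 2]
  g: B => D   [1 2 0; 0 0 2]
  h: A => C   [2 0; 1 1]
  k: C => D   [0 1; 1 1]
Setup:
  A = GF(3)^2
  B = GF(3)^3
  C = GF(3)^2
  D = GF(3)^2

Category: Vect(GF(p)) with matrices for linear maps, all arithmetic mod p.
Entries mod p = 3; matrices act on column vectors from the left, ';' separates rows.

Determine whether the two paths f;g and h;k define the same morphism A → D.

Path 1 = f;g:
  e0=⟨1,0⟩ f=>⟨2,1,0⟩ g=>⟨1,0⟩
  e1=⟨0,1⟩ f=>⟨2,1,2⟩ g=>⟨1,1⟩
  result₁ = [1 1; 0 1]
Path 2 = h;k:
  e0=⟨1,0⟩ h=>⟨2,1⟩ k=>⟨1,0⟩
  e1=⟨0,1⟩ h=>⟨0,1⟩ k=>⟨1,1⟩
  result₂ = [1 1; 0 1]
Equal? equal; square commutes

Answer: COMMUTES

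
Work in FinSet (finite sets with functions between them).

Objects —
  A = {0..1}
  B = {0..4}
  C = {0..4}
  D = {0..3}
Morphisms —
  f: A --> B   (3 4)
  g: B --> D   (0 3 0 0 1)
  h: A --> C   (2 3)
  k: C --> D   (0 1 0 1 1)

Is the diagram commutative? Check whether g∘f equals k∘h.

1) trace f;g:
  0 f-->3 g-->0
  1 f-->4 g-->1
  result₁ = (0 1)
2) trace h;k:
  0 h-->2 k-->0
  1 h-->3 k-->1
  result₂ = (0 1)
Equal? YES — commutes

Answer: COMMUTES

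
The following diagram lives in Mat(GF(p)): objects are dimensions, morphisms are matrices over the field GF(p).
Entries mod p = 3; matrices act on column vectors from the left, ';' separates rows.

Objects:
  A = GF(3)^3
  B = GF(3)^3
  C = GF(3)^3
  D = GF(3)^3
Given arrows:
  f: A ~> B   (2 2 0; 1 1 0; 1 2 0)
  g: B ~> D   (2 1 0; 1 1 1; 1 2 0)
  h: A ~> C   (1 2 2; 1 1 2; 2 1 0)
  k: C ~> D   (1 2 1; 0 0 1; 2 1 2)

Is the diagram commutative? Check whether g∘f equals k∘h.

Answer: DOES NOT COMMUTE

Derivation:
Along f;g (path 1):
  e0=⟨1,0,0⟩ f~>⟨2,1,1⟩ g~>⟨2,1,1⟩
  e1=⟨0,1,0⟩ f~>⟨2,1,2⟩ g~>⟨2,2,1⟩
  e2=⟨0,0,1⟩ f~>⟨0,0,0⟩ g~>⟨0,0,0⟩
  composite₁ = (2 2 0; 1 2 0; 1 1 0)
Along h;k (path 2):
  e0=⟨1,0,0⟩ h~>⟨1,1,2⟩ k~>⟨2,2,1⟩
  e1=⟨0,1,0⟩ h~>⟨2,1,1⟩ k~>⟨2,1,1⟩
  e2=⟨0,0,1⟩ h~>⟨2,2,0⟩ k~>⟨0,0,0⟩
  composite₂ = (2 2 0; 2 1 0; 1 1 0)
Equal? NO — does not commute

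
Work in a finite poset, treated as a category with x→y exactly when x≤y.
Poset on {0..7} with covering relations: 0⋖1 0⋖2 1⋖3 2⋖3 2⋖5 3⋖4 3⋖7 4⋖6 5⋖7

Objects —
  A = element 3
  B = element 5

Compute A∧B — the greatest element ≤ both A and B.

Common predecessors of 3,5: {0,2}
  0 ⊑ 2
  2 ⊑ 2
glb = 2

Answer: A∧B = 2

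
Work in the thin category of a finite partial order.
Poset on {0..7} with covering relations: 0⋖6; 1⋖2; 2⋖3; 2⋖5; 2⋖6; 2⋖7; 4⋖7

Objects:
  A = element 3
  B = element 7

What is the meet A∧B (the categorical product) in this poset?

Answer: A∧B = 2

Derivation:
{x : x<=A ∧ x<=B} = {1,2}  (A=3, B=7)
  1 <= 2
  2 <= 2
glb = 2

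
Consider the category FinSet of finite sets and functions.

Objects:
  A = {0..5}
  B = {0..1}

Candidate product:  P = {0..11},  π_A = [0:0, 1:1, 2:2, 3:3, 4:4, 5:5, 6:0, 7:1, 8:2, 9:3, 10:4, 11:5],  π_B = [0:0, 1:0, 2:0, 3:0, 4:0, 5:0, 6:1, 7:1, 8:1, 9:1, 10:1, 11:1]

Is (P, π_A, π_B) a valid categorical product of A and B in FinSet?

Answer: VALID PRODUCT

Derivation:
|A|·|B| = 6·2 = 12;  |P| = 12
Check the pairing map k ↦ (π_A(k), π_B(k)):
  0 : (0,0)
  1 : (1,0)
  2 : (2,0)
  3 : (3,0)
  4 : (4,0)
  5 : (5,0)
  6 : (0,1)
  7 : (1,1)
  8 : (2,1)
  9 : (3,1)
  10 : (4,1)
  11 : (5,1)
distinct pairs in image: 12 / 12 needed
  → bijection onto A×B; projections well-typed.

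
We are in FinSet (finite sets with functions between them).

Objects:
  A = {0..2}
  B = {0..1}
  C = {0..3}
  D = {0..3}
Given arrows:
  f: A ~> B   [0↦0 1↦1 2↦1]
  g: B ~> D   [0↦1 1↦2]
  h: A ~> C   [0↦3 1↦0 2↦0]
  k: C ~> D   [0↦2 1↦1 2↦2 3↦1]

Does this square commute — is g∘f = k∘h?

Answer: COMMUTES

Trace:
Along f;g (path 1):
  0 f~>0 g~>1
  1 f~>1 g~>2
  2 f~>1 g~>2
  result₁ = [0↦1 1↦2 2↦2]
Along h;k (path 2):
  0 h~>3 k~>1
  1 h~>0 k~>2
  2 h~>0 k~>2
  result₂ = [0↦1 1↦2 2↦2]
Equal? same morphism ✓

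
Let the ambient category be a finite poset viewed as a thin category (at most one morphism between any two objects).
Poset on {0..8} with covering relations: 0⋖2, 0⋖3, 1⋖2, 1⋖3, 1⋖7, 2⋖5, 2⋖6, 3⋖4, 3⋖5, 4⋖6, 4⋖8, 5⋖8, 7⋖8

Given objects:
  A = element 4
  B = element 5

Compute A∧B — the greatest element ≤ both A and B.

Answer: A∧B = 3

Derivation:
{x : x⊑A ∧ x⊑B} = {0,1,3}  (A=4, B=5)
  0 ⊑ 3
  1 ⊑ 3
  3 ⊑ 3
glb = 3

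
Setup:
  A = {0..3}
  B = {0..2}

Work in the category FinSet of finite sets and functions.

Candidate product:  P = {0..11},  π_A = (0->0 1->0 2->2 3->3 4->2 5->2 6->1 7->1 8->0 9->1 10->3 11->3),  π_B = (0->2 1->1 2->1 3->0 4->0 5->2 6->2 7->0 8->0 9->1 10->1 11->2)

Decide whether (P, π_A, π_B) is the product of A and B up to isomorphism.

Answer: VALID PRODUCT

Derivation:
|A|·|B| = 4·3 = 12;  |P| = 12
Check the pairing map k ↦ (π_A(k), π_B(k)):
  0 -> (0,2)
  1 -> (0,1)
  2 -> (2,1)
  3 -> (3,0)
  4 -> (2,0)
  5 -> (2,2)
  6 -> (1,2)
  7 -> (1,0)
  8 -> (0,0)
  9 -> (1,1)
  10 -> (3,1)
  11 -> (3,2)
distinct pairs in image: 12 / 12 needed
  → bijection onto A×B; projections well-typed.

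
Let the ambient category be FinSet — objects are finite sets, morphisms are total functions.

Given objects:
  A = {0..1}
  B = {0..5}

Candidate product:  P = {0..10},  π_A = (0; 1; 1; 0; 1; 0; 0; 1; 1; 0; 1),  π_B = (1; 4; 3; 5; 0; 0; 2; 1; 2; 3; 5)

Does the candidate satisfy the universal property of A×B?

|A|·|B| = 2·6 = 12;  |P| = 11
  → cardinalities differ; no bijection possible.

Answer: NOT A VALID PRODUCT — |P|=11 ≠ |A|·|B|=12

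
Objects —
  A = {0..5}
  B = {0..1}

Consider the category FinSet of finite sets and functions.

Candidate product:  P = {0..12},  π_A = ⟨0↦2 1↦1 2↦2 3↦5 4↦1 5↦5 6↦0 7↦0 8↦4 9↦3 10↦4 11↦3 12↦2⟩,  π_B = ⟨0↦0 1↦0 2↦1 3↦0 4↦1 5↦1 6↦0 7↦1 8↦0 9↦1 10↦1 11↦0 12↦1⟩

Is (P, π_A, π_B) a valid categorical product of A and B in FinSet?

|A|·|B| = 6·2 = 12;  |P| = 13
  → cardinalities differ; no bijection possible.

Answer: NOT A VALID PRODUCT — |P|=13 ≠ |A|·|B|=12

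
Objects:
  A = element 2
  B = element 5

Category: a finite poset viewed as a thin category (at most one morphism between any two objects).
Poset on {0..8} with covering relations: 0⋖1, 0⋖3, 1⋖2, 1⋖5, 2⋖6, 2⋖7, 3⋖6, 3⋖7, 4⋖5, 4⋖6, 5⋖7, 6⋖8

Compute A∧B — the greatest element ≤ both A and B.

{x : x⊑A ∧ x⊑B} = {0,1}  (A=2, B=5)
  0 ⊑ 1
  1 ⊑ 1
glb = 1

Answer: A∧B = 1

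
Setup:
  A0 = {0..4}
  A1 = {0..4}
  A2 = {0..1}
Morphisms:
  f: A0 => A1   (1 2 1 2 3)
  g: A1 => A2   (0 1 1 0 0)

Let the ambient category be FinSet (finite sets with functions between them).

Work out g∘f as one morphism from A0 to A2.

  0 f=>1 g=>1
  1 f=>2 g=>1
  2 f=>1 g=>1
  3 f=>2 g=>1
  4 f=>3 g=>0
⟦path⟧: (1 1 1 1 0)

Answer: (1 1 1 1 0)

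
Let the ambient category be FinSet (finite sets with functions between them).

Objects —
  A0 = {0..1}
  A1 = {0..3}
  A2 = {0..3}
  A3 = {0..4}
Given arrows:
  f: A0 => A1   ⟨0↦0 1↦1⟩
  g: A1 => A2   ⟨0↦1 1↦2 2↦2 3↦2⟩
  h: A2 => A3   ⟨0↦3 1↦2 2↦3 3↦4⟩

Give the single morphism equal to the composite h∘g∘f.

  0 f=>0 g=>1 h=>2
  1 f=>1 g=>2 h=>3
result: ⟨0↦2 1↦3⟩

Answer: ⟨0↦2 1↦3⟩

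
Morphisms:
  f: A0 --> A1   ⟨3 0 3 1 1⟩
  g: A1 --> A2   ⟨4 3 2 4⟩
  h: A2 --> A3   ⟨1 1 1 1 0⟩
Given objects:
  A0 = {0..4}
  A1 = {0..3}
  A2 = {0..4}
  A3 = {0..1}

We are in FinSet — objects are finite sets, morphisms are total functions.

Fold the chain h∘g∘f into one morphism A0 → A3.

Answer: ⟨0 0 0 1 1⟩

Trace:
  0 f-->3 g-->4 h-->0
  1 f-->0 g-->4 h-->0
  2 f-->3 g-->4 h-->0
  3 f-->1 g-->3 h-->1
  4 f-->1 g-->3 h-->1
⟦path⟧: ⟨0 0 0 1 1⟩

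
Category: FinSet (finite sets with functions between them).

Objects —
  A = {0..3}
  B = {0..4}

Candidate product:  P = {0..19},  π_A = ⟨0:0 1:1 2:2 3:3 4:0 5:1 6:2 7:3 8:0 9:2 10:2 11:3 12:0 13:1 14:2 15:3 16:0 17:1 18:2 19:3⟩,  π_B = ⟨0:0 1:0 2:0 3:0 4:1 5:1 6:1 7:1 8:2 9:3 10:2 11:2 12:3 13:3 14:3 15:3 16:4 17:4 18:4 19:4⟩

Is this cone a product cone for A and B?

Answer: NOT A VALID PRODUCT — duplicate pair at indices 14,9

Derivation:
|A|·|B| = 4·5 = 20;  |P| = 20
Check the pairing map k ↦ (π_A(k), π_B(k)):
  0 : (0,0)
  1 : (1,0)
  2 : (2,0)
  3 : (3,0)
  4 : (0,1)
  5 : (1,1)
  6 : (2,1)
  7 : (3,1)
  8 : (0,2)
  9 : (2,3)
  10 : (2,2)
  11 : (3,2)
  12 : (0,3)
  13 : (1,3)
  14 : (2,3)  ✗ repeats pair of k=9
  15 : (3,3)
  16 : (0,4)
  17 : (1,4)
  18 : (2,4)
  19 : (3,4)
distinct pairs in image: 19 / 20 needed
  → (2,3) hit at k=9 and k=14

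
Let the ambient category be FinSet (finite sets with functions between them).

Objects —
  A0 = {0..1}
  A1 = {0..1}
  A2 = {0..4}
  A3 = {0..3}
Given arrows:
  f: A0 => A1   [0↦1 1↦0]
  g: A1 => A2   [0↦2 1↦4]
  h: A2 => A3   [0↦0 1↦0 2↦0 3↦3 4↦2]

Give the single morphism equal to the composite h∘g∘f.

  0 f=>1 g=>4 h=>2
  1 f=>0 g=>2 h=>0
⟦path⟧: [0↦2 1↦0]

Answer: [0↦2 1↦0]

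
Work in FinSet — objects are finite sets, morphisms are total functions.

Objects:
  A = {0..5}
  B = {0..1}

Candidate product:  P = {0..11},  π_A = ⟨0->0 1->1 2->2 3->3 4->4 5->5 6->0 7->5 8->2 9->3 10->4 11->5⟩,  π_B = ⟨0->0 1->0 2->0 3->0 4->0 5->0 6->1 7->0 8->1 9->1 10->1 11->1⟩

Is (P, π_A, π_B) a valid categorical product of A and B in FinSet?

|A|·|B| = 6·2 = 12;  |P| = 12
Check the pairing map k ↦ (π_A(k), π_B(k)):
  0 -> (0,0)
  1 -> (1,0)
  2 -> (2,0)
  3 -> (3,0)
  4 -> (4,0)
  5 -> (5,0)
  6 -> (0,1)
  7 -> (5,0)  ✗ repeats pair of k=5
  8 -> (2,1)
  9 -> (3,1)
  10 -> (4,1)
  11 -> (5,1)
distinct pairs in image: 11 / 12 needed
  → (5,0) hit at k=5 and k=7

Answer: NOT A VALID PRODUCT — duplicate pair at indices 5,7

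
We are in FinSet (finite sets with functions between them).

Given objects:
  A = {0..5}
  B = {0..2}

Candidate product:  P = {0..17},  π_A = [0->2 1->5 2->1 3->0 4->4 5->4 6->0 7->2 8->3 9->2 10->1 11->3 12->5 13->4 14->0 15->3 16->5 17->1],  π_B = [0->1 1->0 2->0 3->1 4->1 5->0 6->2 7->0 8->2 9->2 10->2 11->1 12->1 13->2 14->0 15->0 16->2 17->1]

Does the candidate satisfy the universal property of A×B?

|A|·|B| = 6·3 = 18;  |P| = 18
Check the pairing map k ↦ (π_A(k), π_B(k)):
  0 -> (2,1)
  1 -> (5,0)
  2 -> (1,0)
  3 -> (0,1)
  4 -> (4,1)
  5 -> (4,0)
  6 -> (0,2)
  7 -> (2,0)
  8 -> (3,2)
  9 -> (2,2)
  10 -> (1,2)
  11 -> (3,1)
  12 -> (5,1)
  13 -> (4,2)
  14 -> (0,0)
  15 -> (3,0)
  16 -> (5,2)
  17 -> (1,1)
distinct pairs in image: 18 / 18 needed
  → bijection onto A×B; projections well-typed.

Answer: VALID PRODUCT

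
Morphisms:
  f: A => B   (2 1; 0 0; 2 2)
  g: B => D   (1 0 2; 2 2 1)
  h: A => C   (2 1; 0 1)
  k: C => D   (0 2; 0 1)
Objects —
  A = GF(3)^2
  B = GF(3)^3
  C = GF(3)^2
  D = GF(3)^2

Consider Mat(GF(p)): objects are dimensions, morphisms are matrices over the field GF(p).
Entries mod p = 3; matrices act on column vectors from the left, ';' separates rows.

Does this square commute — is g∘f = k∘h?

Along f;g (path 1):
  e0=⟨1,0⟩ f=>⟨2,0,2⟩ g=>⟨0,0⟩
  e1=⟨0,1⟩ f=>⟨1,0,2⟩ g=>⟨2,1⟩
  composite₁ = (0 2; 0 1)
Along h;k (path 2):
  e0=⟨1,0⟩ h=>⟨2,0⟩ k=>⟨0,0⟩
  e1=⟨0,1⟩ h=>⟨1,1⟩ k=>⟨2,1⟩
  composite₂ = (0 2; 0 1)
Equal? YES — commutes

Answer: COMMUTES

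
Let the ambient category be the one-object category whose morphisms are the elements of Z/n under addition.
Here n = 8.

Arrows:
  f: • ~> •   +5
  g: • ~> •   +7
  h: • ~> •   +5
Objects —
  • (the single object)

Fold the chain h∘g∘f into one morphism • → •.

  0 +5≡5 +7≡4 +5≡1  (mod 8)
result: +1

Answer: +1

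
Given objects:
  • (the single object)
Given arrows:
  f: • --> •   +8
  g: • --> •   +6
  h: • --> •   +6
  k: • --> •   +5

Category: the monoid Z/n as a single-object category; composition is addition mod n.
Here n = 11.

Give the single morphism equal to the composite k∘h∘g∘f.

Answer: +3

Work:
  0 +8≡8 +6≡3 +6≡9 +5≡3  (mod 11)
result: +3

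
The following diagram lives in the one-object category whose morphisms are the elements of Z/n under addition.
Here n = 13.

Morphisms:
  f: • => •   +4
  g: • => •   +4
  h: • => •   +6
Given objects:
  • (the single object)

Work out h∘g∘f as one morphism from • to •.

Answer: +1

Derivation:
  0 +4≡4 +4≡8 +6≡1  (mod 13)
⟦path⟧: +1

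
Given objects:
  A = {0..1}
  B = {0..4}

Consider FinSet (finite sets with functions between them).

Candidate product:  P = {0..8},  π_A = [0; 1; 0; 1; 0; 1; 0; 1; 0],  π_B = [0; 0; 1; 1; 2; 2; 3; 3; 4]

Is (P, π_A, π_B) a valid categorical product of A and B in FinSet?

|A|·|B| = 2·5 = 10;  |P| = 9
  → cardinalities differ; no bijection possible.

Answer: NOT A VALID PRODUCT — |P|=9 ≠ |A|·|B|=10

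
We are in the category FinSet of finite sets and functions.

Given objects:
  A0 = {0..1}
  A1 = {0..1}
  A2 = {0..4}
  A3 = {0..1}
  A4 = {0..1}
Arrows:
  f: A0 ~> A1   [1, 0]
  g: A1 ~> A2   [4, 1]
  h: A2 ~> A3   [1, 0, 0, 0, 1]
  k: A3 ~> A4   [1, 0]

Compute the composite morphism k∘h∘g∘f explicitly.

  0 f~>1 g~>1 h~>0 k~>1
  1 f~>0 g~>4 h~>1 k~>0
⟦path⟧: [1, 0]

Answer: [1, 0]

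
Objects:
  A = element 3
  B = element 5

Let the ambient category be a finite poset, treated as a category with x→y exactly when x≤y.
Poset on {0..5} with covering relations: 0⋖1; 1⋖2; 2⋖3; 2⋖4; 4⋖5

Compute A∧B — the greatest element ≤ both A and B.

{x : x≤A ∧ x≤B} = {0,1,2}  (A=3, B=5)
  0 ≤ 2
  1 ≤ 2
  2 ≤ 2
glb = 2

Answer: A∧B = 2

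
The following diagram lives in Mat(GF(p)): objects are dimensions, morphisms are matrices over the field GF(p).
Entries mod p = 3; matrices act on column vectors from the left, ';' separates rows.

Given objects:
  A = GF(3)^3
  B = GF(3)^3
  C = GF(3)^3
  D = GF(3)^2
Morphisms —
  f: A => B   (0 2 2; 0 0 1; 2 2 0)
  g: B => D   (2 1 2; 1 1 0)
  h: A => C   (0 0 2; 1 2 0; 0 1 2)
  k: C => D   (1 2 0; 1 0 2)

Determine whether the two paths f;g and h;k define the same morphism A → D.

1) trace f;g:
  e0=⟨1,0,0⟩ f=>⟨0,0,2⟩ g=>⟨1,0⟩
  e1=⟨0,1,0⟩ f=>⟨2,0,2⟩ g=>⟨2,2⟩
  e2=⟨0,0,1⟩ f=>⟨2,1,0⟩ g=>⟨2,0⟩
  result₁ = (1 2 2; 0 2 0)
2) trace h;k:
  e0=⟨1,0,0⟩ h=>⟨0,1,0⟩ k=>⟨2,0⟩
  e1=⟨0,1,0⟩ h=>⟨0,2,1⟩ k=>⟨1,2⟩
  e2=⟨0,0,1⟩ h=>⟨2,0,2⟩ k=>⟨2,0⟩
  result₂ = (2 1 2; 0 2 0)
Equal? distinct morphisms ✗

Answer: DOES NOT COMMUTE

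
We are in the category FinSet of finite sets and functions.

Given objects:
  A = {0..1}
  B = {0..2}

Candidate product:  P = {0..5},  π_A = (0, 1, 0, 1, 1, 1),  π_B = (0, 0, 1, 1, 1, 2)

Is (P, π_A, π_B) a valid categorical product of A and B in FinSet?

Answer: NOT A VALID PRODUCT — duplicate pair at indices 3,4

Work:
|A|·|B| = 2·3 = 6;  |P| = 6
Check the pairing map k ↦ (π_A(k), π_B(k)):
  0 ↦ (0,0)
  1 ↦ (1,0)
  2 ↦ (0,1)
  3 ↦ (1,1)
  4 ↦ (1,1)  ✗ repeats pair of k=3
  5 ↦ (1,2)
distinct pairs in image: 5 / 6 needed
  → (1,1) hit at k=3 and k=4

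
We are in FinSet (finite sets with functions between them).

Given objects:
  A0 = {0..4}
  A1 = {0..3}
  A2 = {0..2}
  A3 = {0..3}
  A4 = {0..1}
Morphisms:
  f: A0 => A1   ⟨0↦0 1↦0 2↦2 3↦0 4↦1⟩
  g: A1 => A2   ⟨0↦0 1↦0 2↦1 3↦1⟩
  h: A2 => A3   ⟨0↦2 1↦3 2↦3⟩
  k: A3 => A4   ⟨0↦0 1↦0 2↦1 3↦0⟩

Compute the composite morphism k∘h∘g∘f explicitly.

  0 f=>0 g=>0 h=>2 k=>1
  1 f=>0 g=>0 h=>2 k=>1
  2 f=>2 g=>1 h=>3 k=>0
  3 f=>0 g=>0 h=>2 k=>1
  4 f=>1 g=>0 h=>2 k=>1
result: ⟨0↦1 1↦1 2↦0 3↦1 4↦1⟩

Answer: ⟨0↦1 1↦1 2↦0 3↦1 4↦1⟩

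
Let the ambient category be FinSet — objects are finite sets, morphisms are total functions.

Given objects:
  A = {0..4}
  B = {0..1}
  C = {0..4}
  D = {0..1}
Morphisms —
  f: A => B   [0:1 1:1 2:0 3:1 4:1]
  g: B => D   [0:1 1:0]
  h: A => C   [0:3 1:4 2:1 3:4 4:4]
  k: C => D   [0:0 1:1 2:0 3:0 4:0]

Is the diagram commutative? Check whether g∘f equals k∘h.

Answer: COMMUTES

Derivation:
Along f;g (path 1):
  0 f=>1 g=>0
  1 f=>1 g=>0
  2 f=>0 g=>1
  3 f=>1 g=>0
  4 f=>1 g=>0
  result₁ = [0:0 1:0 2:1 3:0 4:0]
Along h;k (path 2):
  0 h=>3 k=>0
  1 h=>4 k=>0
  2 h=>1 k=>1
  3 h=>4 k=>0
  4 h=>4 k=>0
  result₂ = [0:0 1:0 2:1 3:0 4:0]
Equal? YES — commutes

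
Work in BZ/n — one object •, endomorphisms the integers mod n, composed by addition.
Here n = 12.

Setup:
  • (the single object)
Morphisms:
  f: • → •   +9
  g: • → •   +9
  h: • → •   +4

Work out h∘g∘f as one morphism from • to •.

Answer: +10

Derivation:
  0 +9≡9 +9≡6 +4≡10  (mod 12)
composite: +10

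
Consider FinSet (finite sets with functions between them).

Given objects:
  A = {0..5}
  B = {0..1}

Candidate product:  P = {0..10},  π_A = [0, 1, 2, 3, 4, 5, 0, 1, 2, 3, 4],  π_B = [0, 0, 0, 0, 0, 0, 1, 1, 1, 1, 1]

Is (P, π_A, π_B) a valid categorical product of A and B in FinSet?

Answer: NOT A VALID PRODUCT — |P|=11 ≠ |A|·|B|=12

Derivation:
|A|·|B| = 6·2 = 12;  |P| = 11
  → cardinalities differ; no bijection possible.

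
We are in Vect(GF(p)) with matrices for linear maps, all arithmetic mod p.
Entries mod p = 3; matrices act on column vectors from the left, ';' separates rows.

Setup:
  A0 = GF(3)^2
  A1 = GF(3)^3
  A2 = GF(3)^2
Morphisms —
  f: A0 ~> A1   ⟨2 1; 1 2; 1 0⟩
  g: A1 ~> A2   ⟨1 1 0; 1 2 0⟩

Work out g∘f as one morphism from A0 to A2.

  e0=⟨1,0⟩ f~>⟨2,1,1⟩ g~>⟨0,1⟩
  e1=⟨0,1⟩ f~>⟨1,2,0⟩ g~>⟨0,2⟩
result: ⟨0 0; 1 2⟩

Answer: ⟨0 0; 1 2⟩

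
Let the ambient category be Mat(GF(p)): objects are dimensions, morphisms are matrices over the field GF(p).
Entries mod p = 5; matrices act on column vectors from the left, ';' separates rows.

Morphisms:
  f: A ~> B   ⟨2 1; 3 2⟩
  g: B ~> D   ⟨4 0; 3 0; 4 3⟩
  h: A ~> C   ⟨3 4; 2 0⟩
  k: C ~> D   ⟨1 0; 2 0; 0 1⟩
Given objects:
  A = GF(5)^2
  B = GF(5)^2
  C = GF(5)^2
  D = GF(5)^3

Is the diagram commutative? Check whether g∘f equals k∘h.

1) trace f;g:
  e0=(1,0) f~>(2,3) g~>(3,1,2)
  e1=(0,1) f~>(1,2) g~>(4,3,0)
  result₁ = ⟨3 4; 1 3; 2 0⟩
2) trace h;k:
  e0=(1,0) h~>(3,2) k~>(3,1,2)
  e1=(0,1) h~>(4,0) k~>(4,3,0)
  result₂ = ⟨3 4; 1 3; 2 0⟩
Equal? YES — commutes

Answer: COMMUTES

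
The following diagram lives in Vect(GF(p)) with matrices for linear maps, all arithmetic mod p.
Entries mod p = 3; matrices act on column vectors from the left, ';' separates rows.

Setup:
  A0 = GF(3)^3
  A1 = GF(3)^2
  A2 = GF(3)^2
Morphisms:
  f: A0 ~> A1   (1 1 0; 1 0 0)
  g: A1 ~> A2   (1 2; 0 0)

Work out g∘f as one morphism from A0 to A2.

Answer: (0 1 0; 0 0 0)

Trace:
  e0=(1,0,0) f~>(1,1) g~>(0,0)
  e1=(0,1,0) f~>(1,0) g~>(1,0)
  e2=(0,0,1) f~>(0,0) g~>(0,0)
result: (0 1 0; 0 0 0)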